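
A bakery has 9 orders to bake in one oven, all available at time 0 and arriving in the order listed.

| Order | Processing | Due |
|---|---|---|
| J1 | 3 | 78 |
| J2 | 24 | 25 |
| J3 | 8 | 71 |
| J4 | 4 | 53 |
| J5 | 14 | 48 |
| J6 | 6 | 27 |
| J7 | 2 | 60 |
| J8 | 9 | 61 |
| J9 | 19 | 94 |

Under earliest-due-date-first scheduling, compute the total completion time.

481

EDD (increasing due date): J2 J6 J5 J4 J7 J8 J3 J1 J9.
J2: 0→24
J6: 24→30
J5: 30→44
J4: 44→48
J7: 48→50
J8: 50→59
J3: 59→67
J1: 67→70
J9: 70→89
Sum = 24+30+44+48+50+59+67+70+89 = 481.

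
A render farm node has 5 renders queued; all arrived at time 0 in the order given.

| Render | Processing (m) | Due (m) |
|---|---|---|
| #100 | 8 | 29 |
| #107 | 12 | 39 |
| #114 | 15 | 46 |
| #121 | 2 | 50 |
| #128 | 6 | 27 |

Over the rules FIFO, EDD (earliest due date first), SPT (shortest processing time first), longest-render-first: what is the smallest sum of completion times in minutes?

97

FIFO (arrival order): #100 #107 #114 #121 #128.
#100: 0→8
#107: 8→20
#114: 20→35
#121: 35→37
#128: 37→43
Sum = 8+20+35+37+43 = 143.
EDD (increasing due date): #128 #100 #107 #114 #121.
#128: 0→6
#100: 6→14
#107: 14→26
#114: 26→41
#121: 41→43
Sum = 6+14+26+41+43 = 130.
SPT (increasing processing time): #121 #128 #100 #107 #114.
#121: 0→2
#128: 2→8
#100: 8→16
#107: 16→28
#114: 28→43
Sum = 2+8+16+28+43 = 97.
LPT (decreasing processing time): #114 #107 #100 #128 #121.
#114: 0→15
#107: 15→27
#100: 27→35
#128: 35→41
#121: 41→43
Sum = 15+27+35+41+43 = 161.
FIFO 143, EDD 130, SPT 97, LPT 161 → minimum 97.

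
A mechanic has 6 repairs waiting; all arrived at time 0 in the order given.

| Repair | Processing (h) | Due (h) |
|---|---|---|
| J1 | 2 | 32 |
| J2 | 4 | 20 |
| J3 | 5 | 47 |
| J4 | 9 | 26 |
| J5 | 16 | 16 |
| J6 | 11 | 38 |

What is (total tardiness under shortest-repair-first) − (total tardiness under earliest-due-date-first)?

24

SPT (increasing processing time): J1 J2 J3 J4 J6 J5.
J1: 0→2, due 32, tardiness 0
J2: 2→6, due 20, tardiness 0
J3: 6→11, due 47, tardiness 0
J4: 11→20, due 26, tardiness 0
J6: 20→31, due 38, tardiness 0
J5: 31→47, due 16, tardiness 31
Sum = 0+0+0+0+0+31 = 31.
EDD (increasing due date): J5 J2 J4 J1 J6 J3.
J5: 0→16, due 16, tardiness 0
J2: 16→20, due 20, tardiness 0
J4: 20→29, due 26, tardiness 3
J1: 29→31, due 32, tardiness 0
J6: 31→42, due 38, tardiness 4
J3: 42→47, due 47, tardiness 0
Sum = 0+0+3+0+4+0 = 7.
Difference = 31 − 7 = 24.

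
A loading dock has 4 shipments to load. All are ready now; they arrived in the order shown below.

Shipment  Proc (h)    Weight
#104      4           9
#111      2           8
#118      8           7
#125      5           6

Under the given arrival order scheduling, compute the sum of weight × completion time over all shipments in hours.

296

FIFO (arrival order): #104 #111 #118 #125.
#104: finishes 4, weight 9, w·C = 36
#111: finishes 6, weight 8, w·C = 48
#118: finishes 14, weight 7, w·C = 98
#125: finishes 19, weight 6, w·C = 114
Sum = 36+48+98+114 = 296.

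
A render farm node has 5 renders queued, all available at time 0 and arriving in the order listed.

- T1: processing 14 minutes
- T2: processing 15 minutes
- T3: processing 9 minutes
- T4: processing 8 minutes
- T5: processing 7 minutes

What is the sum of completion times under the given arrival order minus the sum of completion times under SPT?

43

FIFO (arrival order): T1 T2 T3 T4 T5.
T1: 0→14
T2: 14→29
T3: 29→38
T4: 38→46
T5: 46→53
Sum = 14+29+38+46+53 = 180.
SPT (increasing processing time): T5 T4 T3 T1 T2.
T5: 0→7
T4: 7→15
T3: 15→24
T1: 24→38
T2: 38→53
Sum = 7+15+24+38+53 = 137.
Difference = 180 − 137 = 43.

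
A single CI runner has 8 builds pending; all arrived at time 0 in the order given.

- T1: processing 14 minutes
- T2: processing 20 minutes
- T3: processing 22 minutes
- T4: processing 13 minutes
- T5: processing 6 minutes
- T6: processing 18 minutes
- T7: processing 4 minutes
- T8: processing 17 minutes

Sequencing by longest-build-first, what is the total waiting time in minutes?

LPT (decreasing processing time): T3 T2 T6 T8 T1 T4 T5 T7.
T3: waits 0, runs 0→22
T2: waits 22, runs 22→42
T6: waits 42, runs 42→60
T8: waits 60, runs 60→77
T1: waits 77, runs 77→91
T4: waits 91, runs 91→104
T5: waits 104, runs 104→110
T7: waits 110, runs 110→114
Sum = 0+22+42+60+77+91+104+110 = 506.

506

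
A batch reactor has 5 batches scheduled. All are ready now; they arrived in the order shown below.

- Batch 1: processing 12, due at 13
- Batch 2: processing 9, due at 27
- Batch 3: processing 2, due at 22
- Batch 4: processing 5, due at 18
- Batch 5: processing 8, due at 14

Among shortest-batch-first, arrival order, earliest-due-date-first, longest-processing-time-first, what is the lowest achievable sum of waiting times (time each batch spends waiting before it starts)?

SPT (increasing processing time): Batch 3 Batch 4 Batch 5 Batch 2 Batch 1.
Batch 3: waits 0, runs 0→2
Batch 4: waits 2, runs 2→7
Batch 5: waits 7, runs 7→15
Batch 2: waits 15, runs 15→24
Batch 1: waits 24, runs 24→36
Sum = 0+2+7+15+24 = 48.
FIFO (arrival order): Batch 1 Batch 2 Batch 3 Batch 4 Batch 5.
Batch 1: waits 0, runs 0→12
Batch 2: waits 12, runs 12→21
Batch 3: waits 21, runs 21→23
Batch 4: waits 23, runs 23→28
Batch 5: waits 28, runs 28→36
Sum = 0+12+21+23+28 = 84.
EDD (increasing due date): Batch 1 Batch 5 Batch 4 Batch 3 Batch 2.
Batch 1: waits 0, runs 0→12
Batch 5: waits 12, runs 12→20
Batch 4: waits 20, runs 20→25
Batch 3: waits 25, runs 25→27
Batch 2: waits 27, runs 27→36
Sum = 0+12+20+25+27 = 84.
LPT (decreasing processing time): Batch 1 Batch 2 Batch 5 Batch 4 Batch 3.
Batch 1: waits 0, runs 0→12
Batch 2: waits 12, runs 12→21
Batch 5: waits 21, runs 21→29
Batch 4: waits 29, runs 29→34
Batch 3: waits 34, runs 34→36
Sum = 0+12+21+29+34 = 96.
SPT 48, FIFO 84, EDD 84, LPT 96 → minimum 48.

48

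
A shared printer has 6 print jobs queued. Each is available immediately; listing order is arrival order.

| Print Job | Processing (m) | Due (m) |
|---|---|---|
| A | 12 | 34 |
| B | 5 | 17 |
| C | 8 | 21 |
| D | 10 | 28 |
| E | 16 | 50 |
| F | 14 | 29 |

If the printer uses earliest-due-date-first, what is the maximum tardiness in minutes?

15

EDD (increasing due date): B C D F A E.
B: 0→5, due 17, tardiness 0
C: 5→13, due 21, tardiness 0
D: 13→23, due 28, tardiness 0
F: 23→37, due 29, tardiness 8
A: 37→49, due 34, tardiness 15
E: 49→65, due 50, tardiness 15
Maximum = 15.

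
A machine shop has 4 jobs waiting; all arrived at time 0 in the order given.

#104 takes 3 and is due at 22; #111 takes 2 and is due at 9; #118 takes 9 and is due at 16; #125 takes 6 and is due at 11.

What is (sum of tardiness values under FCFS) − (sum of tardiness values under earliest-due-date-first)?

8

FIFO (arrival order): #104 #111 #118 #125.
#104: 0→3, due 22, tardiness 0
#111: 3→5, due 9, tardiness 0
#118: 5→14, due 16, tardiness 0
#125: 14→20, due 11, tardiness 9
Sum = 0+0+0+9 = 9.
EDD (increasing due date): #111 #125 #118 #104.
#111: 0→2, due 9, tardiness 0
#125: 2→8, due 11, tardiness 0
#118: 8→17, due 16, tardiness 1
#104: 17→20, due 22, tardiness 0
Sum = 0+0+1+0 = 1.
Difference = 9 − 1 = 8.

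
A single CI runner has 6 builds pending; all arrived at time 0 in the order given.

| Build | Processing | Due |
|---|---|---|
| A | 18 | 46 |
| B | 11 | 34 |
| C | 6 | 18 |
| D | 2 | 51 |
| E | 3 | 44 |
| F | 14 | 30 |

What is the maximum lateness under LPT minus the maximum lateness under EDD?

LPT (decreasing processing time): A F B C E D.
A: 0→18, due 46, lateness -28
F: 18→32, due 30, lateness 2
B: 32→43, due 34, lateness 9
C: 43→49, due 18, lateness 31
E: 49→52, due 44, lateness 8
D: 52→54, due 51, lateness 3
Maximum = 31.
EDD (increasing due date): C F B E A D.
C: 0→6, due 18, lateness -12
F: 6→20, due 30, lateness -10
B: 20→31, due 34, lateness -3
E: 31→34, due 44, lateness -10
A: 34→52, due 46, lateness 6
D: 52→54, due 51, lateness 3
Maximum = 6.
Difference = 31 − 6 = 25.

25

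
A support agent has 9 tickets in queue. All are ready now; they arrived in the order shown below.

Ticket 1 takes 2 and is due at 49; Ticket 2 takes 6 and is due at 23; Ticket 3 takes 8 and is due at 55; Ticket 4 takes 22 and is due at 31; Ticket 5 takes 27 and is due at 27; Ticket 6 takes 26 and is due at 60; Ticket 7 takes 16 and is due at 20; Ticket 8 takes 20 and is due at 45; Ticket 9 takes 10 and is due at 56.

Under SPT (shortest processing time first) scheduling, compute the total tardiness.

SPT (increasing processing time): Ticket 1 Ticket 2 Ticket 3 Ticket 9 Ticket 7 Ticket 8 Ticket 4 Ticket 6 Ticket 5.
Ticket 1: 0→2, due 49, tardiness 0
Ticket 2: 2→8, due 23, tardiness 0
Ticket 3: 8→16, due 55, tardiness 0
Ticket 9: 16→26, due 56, tardiness 0
Ticket 7: 26→42, due 20, tardiness 22
Ticket 8: 42→62, due 45, tardiness 17
Ticket 4: 62→84, due 31, tardiness 53
Ticket 6: 84→110, due 60, tardiness 50
Ticket 5: 110→137, due 27, tardiness 110
Sum = 0+0+0+0+22+17+53+50+110 = 252.

252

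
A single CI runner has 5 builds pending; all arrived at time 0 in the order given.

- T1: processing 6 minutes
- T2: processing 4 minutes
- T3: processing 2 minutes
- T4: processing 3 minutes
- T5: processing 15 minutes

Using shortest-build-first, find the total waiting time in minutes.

31

SPT (increasing processing time): T3 T4 T2 T1 T5.
T3: waits 0, runs 0→2
T4: waits 2, runs 2→5
T2: waits 5, runs 5→9
T1: waits 9, runs 9→15
T5: waits 15, runs 15→30
Sum = 0+2+5+9+15 = 31.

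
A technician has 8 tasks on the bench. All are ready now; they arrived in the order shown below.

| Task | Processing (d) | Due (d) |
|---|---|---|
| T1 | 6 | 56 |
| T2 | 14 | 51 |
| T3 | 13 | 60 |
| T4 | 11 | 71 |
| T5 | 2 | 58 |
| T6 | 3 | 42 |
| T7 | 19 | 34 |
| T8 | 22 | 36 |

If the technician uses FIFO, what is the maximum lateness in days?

54

FIFO (arrival order): T1 T2 T3 T4 T5 T6 T7 T8.
T1: 0→6, due 56, lateness -50
T2: 6→20, due 51, lateness -31
T3: 20→33, due 60, lateness -27
T4: 33→44, due 71, lateness -27
T5: 44→46, due 58, lateness -12
T6: 46→49, due 42, lateness 7
T7: 49→68, due 34, lateness 34
T8: 68→90, due 36, lateness 54
Maximum = 54.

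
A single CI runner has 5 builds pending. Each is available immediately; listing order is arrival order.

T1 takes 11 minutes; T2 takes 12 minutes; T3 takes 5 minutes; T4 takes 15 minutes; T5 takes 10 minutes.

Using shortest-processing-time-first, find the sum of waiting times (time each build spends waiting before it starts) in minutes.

SPT (increasing processing time): T3 T5 T1 T2 T4.
T3: waits 0, runs 0→5
T5: waits 5, runs 5→15
T1: waits 15, runs 15→26
T2: waits 26, runs 26→38
T4: waits 38, runs 38→53
Sum = 0+5+15+26+38 = 84.

84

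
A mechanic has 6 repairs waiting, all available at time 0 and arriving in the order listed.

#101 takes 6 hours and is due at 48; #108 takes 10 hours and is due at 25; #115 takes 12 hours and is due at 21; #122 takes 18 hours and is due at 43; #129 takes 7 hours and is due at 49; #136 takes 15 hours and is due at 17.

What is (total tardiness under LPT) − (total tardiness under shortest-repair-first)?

31

LPT (decreasing processing time): #122 #136 #115 #108 #129 #101.
#122: 0→18, due 43, tardiness 0
#136: 18→33, due 17, tardiness 16
#115: 33→45, due 21, tardiness 24
#108: 45→55, due 25, tardiness 30
#129: 55→62, due 49, tardiness 13
#101: 62→68, due 48, tardiness 20
Sum = 0+16+24+30+13+20 = 103.
SPT (increasing processing time): #101 #129 #108 #115 #136 #122.
#101: 0→6, due 48, tardiness 0
#129: 6→13, due 49, tardiness 0
#108: 13→23, due 25, tardiness 0
#115: 23→35, due 21, tardiness 14
#136: 35→50, due 17, tardiness 33
#122: 50→68, due 43, tardiness 25
Sum = 0+0+0+14+33+25 = 72.
Difference = 103 − 72 = 31.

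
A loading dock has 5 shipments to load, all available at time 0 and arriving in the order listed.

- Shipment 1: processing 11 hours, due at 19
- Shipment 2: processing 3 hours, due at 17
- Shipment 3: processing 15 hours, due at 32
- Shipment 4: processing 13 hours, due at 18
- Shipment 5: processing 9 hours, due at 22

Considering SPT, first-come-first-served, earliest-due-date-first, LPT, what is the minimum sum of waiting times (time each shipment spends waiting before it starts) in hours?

74

SPT (increasing processing time): Shipment 2 Shipment 5 Shipment 1 Shipment 4 Shipment 3.
Shipment 2: waits 0, runs 0→3
Shipment 5: waits 3, runs 3→12
Shipment 1: waits 12, runs 12→23
Shipment 4: waits 23, runs 23→36
Shipment 3: waits 36, runs 36→51
Sum = 0+3+12+23+36 = 74.
FIFO (arrival order): Shipment 1 Shipment 2 Shipment 3 Shipment 4 Shipment 5.
Shipment 1: waits 0, runs 0→11
Shipment 2: waits 11, runs 11→14
Shipment 3: waits 14, runs 14→29
Shipment 4: waits 29, runs 29→42
Shipment 5: waits 42, runs 42→51
Sum = 0+11+14+29+42 = 96.
EDD (increasing due date): Shipment 2 Shipment 4 Shipment 1 Shipment 5 Shipment 3.
Shipment 2: waits 0, runs 0→3
Shipment 4: waits 3, runs 3→16
Shipment 1: waits 16, runs 16→27
Shipment 5: waits 27, runs 27→36
Shipment 3: waits 36, runs 36→51
Sum = 0+3+16+27+36 = 82.
LPT (decreasing processing time): Shipment 3 Shipment 4 Shipment 1 Shipment 5 Shipment 2.
Shipment 3: waits 0, runs 0→15
Shipment 4: waits 15, runs 15→28
Shipment 1: waits 28, runs 28→39
Shipment 5: waits 39, runs 39→48
Shipment 2: waits 48, runs 48→51
Sum = 0+15+28+39+48 = 130.
SPT 74, FIFO 96, EDD 82, LPT 130 → minimum 74.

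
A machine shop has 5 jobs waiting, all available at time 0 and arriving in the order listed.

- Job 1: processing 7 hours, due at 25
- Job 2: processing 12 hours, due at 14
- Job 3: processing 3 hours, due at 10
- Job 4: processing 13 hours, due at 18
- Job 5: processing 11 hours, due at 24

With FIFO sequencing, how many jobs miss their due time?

4

FIFO (arrival order): Job 1 Job 2 Job 3 Job 4 Job 5.
Job 1: 0→7, due 25, tardiness 0
Job 2: 7→19, due 14, tardiness 5
Job 3: 19→22, due 10, tardiness 12
Job 4: 22→35, due 18, tardiness 17
Job 5: 35→46, due 24, tardiness 22
Late jobs: 4.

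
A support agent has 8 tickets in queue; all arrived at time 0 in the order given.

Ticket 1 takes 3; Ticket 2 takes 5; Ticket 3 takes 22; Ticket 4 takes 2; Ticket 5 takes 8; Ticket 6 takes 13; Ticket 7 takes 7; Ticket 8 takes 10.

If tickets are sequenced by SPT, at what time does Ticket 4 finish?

2

SPT (increasing processing time): Ticket 4 Ticket 1 Ticket 2 Ticket 7 Ticket 5 Ticket 8 Ticket 6 Ticket 3.
Ticket 4: 0→2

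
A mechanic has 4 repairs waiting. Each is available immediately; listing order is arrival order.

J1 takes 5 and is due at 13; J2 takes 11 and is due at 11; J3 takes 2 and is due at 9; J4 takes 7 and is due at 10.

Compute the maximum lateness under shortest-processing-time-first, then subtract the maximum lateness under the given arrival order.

SPT (increasing processing time): J3 J1 J4 J2.
J3: 0→2, due 9, lateness -7
J1: 2→7, due 13, lateness -6
J4: 7→14, due 10, lateness 4
J2: 14→25, due 11, lateness 14
Maximum = 14.
FIFO (arrival order): J1 J2 J3 J4.
J1: 0→5, due 13, lateness -8
J2: 5→16, due 11, lateness 5
J3: 16→18, due 9, lateness 9
J4: 18→25, due 10, lateness 15
Maximum = 15.
Difference = 14 − 15 = -1.

-1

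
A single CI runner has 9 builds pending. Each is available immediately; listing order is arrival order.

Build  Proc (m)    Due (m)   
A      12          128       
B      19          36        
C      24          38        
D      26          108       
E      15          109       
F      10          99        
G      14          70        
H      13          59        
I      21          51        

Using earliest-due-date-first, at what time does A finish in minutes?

EDD (increasing due date): B C I H G F D E A.
B: 0→19
C: 19→43
I: 43→64
H: 64→77
G: 77→91
F: 91→101
D: 101→127
E: 127→142
A: 142→154

154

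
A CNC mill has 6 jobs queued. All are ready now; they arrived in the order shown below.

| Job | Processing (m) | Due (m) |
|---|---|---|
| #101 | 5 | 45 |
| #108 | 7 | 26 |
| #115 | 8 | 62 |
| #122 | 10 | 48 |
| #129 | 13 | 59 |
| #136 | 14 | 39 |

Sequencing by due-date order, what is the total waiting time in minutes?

139

EDD (increasing due date): #108 #136 #101 #122 #129 #115.
#108: waits 0, runs 0→7
#136: waits 7, runs 7→21
#101: waits 21, runs 21→26
#122: waits 26, runs 26→36
#129: waits 36, runs 36→49
#115: waits 49, runs 49→57
Sum = 0+7+21+26+36+49 = 139.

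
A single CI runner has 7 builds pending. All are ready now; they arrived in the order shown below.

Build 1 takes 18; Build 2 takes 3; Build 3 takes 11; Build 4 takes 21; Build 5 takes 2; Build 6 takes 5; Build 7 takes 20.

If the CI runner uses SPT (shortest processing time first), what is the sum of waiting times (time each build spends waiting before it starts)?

136

SPT (increasing processing time): Build 5 Build 2 Build 6 Build 3 Build 1 Build 7 Build 4.
Build 5: waits 0, runs 0→2
Build 2: waits 2, runs 2→5
Build 6: waits 5, runs 5→10
Build 3: waits 10, runs 10→21
Build 1: waits 21, runs 21→39
Build 7: waits 39, runs 39→59
Build 4: waits 59, runs 59→80
Sum = 0+2+5+10+21+39+59 = 136.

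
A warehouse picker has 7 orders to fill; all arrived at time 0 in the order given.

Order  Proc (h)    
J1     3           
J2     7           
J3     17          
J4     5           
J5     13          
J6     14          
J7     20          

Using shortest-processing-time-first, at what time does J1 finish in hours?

3

SPT (increasing processing time): J1 J4 J2 J5 J6 J3 J7.
J1: 0→3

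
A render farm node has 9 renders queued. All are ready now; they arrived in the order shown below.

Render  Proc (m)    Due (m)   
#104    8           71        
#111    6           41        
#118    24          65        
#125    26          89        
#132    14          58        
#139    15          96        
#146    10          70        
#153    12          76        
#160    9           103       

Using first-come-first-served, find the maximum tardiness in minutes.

FIFO (arrival order): #104 #111 #118 #125 #132 #139 #146 #153 #160.
#104: 0→8, due 71, tardiness 0
#111: 8→14, due 41, tardiness 0
#118: 14→38, due 65, tardiness 0
#125: 38→64, due 89, tardiness 0
#132: 64→78, due 58, tardiness 20
#139: 78→93, due 96, tardiness 0
#146: 93→103, due 70, tardiness 33
#153: 103→115, due 76, tardiness 39
#160: 115→124, due 103, tardiness 21
Maximum = 39.

39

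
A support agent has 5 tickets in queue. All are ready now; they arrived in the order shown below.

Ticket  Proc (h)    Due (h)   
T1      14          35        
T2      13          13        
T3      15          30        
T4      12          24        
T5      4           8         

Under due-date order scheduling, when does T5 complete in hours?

4

EDD (increasing due date): T5 T2 T4 T3 T1.
T5: 0→4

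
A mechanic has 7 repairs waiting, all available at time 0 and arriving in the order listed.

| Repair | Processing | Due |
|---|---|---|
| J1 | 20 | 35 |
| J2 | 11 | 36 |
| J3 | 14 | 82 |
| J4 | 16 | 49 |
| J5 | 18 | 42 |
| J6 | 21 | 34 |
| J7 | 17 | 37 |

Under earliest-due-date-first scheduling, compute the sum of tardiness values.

188

EDD (increasing due date): J6 J1 J2 J7 J5 J4 J3.
J6: 0→21, due 34, tardiness 0
J1: 21→41, due 35, tardiness 6
J2: 41→52, due 36, tardiness 16
J7: 52→69, due 37, tardiness 32
J5: 69→87, due 42, tardiness 45
J4: 87→103, due 49, tardiness 54
J3: 103→117, due 82, tardiness 35
Sum = 0+6+16+32+45+54+35 = 188.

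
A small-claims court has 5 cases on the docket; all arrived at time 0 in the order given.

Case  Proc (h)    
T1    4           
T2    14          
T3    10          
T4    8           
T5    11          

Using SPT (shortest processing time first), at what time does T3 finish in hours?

SPT (increasing processing time): T1 T4 T3 T5 T2.
T1: 0→4
T4: 4→12
T3: 12→22

22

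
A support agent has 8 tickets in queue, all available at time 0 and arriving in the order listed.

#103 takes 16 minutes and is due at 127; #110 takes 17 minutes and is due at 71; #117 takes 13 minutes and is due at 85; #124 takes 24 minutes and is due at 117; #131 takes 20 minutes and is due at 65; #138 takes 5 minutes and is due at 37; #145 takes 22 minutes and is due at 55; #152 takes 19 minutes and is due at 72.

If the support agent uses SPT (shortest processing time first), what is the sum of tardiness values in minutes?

SPT (increasing processing time): #138 #117 #103 #110 #152 #131 #145 #124.
#138: 0→5, due 37, tardiness 0
#117: 5→18, due 85, tardiness 0
#103: 18→34, due 127, tardiness 0
#110: 34→51, due 71, tardiness 0
#152: 51→70, due 72, tardiness 0
#131: 70→90, due 65, tardiness 25
#145: 90→112, due 55, tardiness 57
#124: 112→136, due 117, tardiness 19
Sum = 0+0+0+0+0+25+57+19 = 101.

101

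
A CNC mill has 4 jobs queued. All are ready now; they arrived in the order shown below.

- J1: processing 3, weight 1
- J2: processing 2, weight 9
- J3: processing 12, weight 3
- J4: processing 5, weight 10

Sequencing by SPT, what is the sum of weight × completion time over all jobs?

189

SPT (increasing processing time): J2 J1 J4 J3.
J2: finishes 2, weight 9, w·C = 18
J1: finishes 5, weight 1, w·C = 5
J4: finishes 10, weight 10, w·C = 100
J3: finishes 22, weight 3, w·C = 66
Sum = 18+5+100+66 = 189.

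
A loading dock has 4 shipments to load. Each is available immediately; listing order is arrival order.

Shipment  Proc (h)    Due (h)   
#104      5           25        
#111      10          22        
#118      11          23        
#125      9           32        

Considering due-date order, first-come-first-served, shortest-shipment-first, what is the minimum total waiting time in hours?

EDD (increasing due date): #111 #118 #104 #125.
#111: waits 0, runs 0→10
#118: waits 10, runs 10→21
#104: waits 21, runs 21→26
#125: waits 26, runs 26→35
Sum = 0+10+21+26 = 57.
FIFO (arrival order): #104 #111 #118 #125.
#104: waits 0, runs 0→5
#111: waits 5, runs 5→15
#118: waits 15, runs 15→26
#125: waits 26, runs 26→35
Sum = 0+5+15+26 = 46.
SPT (increasing processing time): #104 #125 #111 #118.
#104: waits 0, runs 0→5
#125: waits 5, runs 5→14
#111: waits 14, runs 14→24
#118: waits 24, runs 24→35
Sum = 0+5+14+24 = 43.
EDD 57, FIFO 46, SPT 43 → minimum 43.

43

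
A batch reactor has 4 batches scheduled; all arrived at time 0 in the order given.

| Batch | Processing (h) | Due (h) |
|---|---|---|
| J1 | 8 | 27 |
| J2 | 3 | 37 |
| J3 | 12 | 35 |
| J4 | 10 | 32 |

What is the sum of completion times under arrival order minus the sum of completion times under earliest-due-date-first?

-14

FIFO (arrival order): J1 J2 J3 J4.
J1: 0→8
J2: 8→11
J3: 11→23
J4: 23→33
Sum = 8+11+23+33 = 75.
EDD (increasing due date): J1 J4 J3 J2.
J1: 0→8
J4: 8→18
J3: 18→30
J2: 30→33
Sum = 8+18+30+33 = 89.
Difference = 75 − 89 = -14.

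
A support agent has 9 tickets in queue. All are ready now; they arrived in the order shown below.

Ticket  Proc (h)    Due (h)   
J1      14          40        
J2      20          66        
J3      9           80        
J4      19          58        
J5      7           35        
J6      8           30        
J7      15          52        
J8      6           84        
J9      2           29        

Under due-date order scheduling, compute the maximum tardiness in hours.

EDD (increasing due date): J9 J6 J5 J1 J7 J4 J2 J3 J8.
J9: 0→2, due 29, tardiness 0
J6: 2→10, due 30, tardiness 0
J5: 10→17, due 35, tardiness 0
J1: 17→31, due 40, tardiness 0
J7: 31→46, due 52, tardiness 0
J4: 46→65, due 58, tardiness 7
J2: 65→85, due 66, tardiness 19
J3: 85→94, due 80, tardiness 14
J8: 94→100, due 84, tardiness 16
Maximum = 19.

19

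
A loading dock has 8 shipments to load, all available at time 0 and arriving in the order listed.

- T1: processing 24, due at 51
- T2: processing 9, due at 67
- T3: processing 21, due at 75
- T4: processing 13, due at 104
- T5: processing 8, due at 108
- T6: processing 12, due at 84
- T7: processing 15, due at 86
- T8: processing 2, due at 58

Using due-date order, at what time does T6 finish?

68

EDD (increasing due date): T1 T8 T2 T3 T6 T7 T4 T5.
T1: 0→24
T8: 24→26
T2: 26→35
T3: 35→56
T6: 56→68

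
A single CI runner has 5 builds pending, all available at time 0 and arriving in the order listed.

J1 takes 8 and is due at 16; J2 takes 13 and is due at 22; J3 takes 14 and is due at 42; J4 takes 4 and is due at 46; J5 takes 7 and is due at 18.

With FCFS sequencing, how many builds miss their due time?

FIFO (arrival order): J1 J2 J3 J4 J5.
J1: 0→8, due 16, tardiness 0
J2: 8→21, due 22, tardiness 0
J3: 21→35, due 42, tardiness 0
J4: 35→39, due 46, tardiness 0
J5: 39→46, due 18, tardiness 28
Late builds: 1.

1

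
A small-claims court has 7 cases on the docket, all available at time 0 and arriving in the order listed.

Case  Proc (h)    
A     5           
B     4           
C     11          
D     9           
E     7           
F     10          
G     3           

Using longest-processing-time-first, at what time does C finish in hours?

LPT (decreasing processing time): C F D E A B G.
C: 0→11

11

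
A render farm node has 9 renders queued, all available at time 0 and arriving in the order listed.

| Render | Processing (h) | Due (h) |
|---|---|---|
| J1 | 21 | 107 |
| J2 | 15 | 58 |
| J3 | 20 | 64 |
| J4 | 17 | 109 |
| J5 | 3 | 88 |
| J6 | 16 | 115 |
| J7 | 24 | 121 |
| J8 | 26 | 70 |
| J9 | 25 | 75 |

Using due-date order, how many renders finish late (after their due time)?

6

EDD (increasing due date): J2 J3 J8 J9 J5 J1 J4 J6 J7.
J2: 0→15, due 58, tardiness 0
J3: 15→35, due 64, tardiness 0
J8: 35→61, due 70, tardiness 0
J9: 61→86, due 75, tardiness 11
J5: 86→89, due 88, tardiness 1
J1: 89→110, due 107, tardiness 3
J4: 110→127, due 109, tardiness 18
J6: 127→143, due 115, tardiness 28
J7: 143→167, due 121, tardiness 46
Late renders: 6.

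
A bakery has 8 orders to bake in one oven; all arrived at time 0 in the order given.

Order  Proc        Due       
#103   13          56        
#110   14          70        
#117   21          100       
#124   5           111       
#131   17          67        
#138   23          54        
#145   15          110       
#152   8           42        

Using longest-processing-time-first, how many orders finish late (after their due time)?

LPT (decreasing processing time): #138 #117 #131 #145 #110 #103 #152 #124.
#138: 0→23, due 54, tardiness 0
#117: 23→44, due 100, tardiness 0
#131: 44→61, due 67, tardiness 0
#145: 61→76, due 110, tardiness 0
#110: 76→90, due 70, tardiness 20
#103: 90→103, due 56, tardiness 47
#152: 103→111, due 42, tardiness 69
#124: 111→116, due 111, tardiness 5
Late orders: 4.

4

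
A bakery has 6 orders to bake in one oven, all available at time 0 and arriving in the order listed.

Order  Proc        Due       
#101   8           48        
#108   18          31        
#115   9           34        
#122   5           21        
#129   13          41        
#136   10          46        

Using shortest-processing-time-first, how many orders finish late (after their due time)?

2

SPT (increasing processing time): #122 #101 #115 #136 #129 #108.
#122: 0→5, due 21, tardiness 0
#101: 5→13, due 48, tardiness 0
#115: 13→22, due 34, tardiness 0
#136: 22→32, due 46, tardiness 0
#129: 32→45, due 41, tardiness 4
#108: 45→63, due 31, tardiness 32
Late orders: 2.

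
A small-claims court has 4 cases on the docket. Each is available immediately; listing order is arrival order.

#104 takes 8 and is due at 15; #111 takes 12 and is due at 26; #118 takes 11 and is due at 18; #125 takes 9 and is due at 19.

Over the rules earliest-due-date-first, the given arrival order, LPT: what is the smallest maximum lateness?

14

EDD (increasing due date): #104 #118 #125 #111.
#104: 0→8, due 15, lateness -7
#118: 8→19, due 18, lateness 1
#125: 19→28, due 19, lateness 9
#111: 28→40, due 26, lateness 14
Maximum = 14.
FIFO (arrival order): #104 #111 #118 #125.
#104: 0→8, due 15, lateness -7
#111: 8→20, due 26, lateness -6
#118: 20→31, due 18, lateness 13
#125: 31→40, due 19, lateness 21
Maximum = 21.
LPT (decreasing processing time): #111 #118 #125 #104.
#111: 0→12, due 26, lateness -14
#118: 12→23, due 18, lateness 5
#125: 23→32, due 19, lateness 13
#104: 32→40, due 15, lateness 25
Maximum = 25.
EDD 14, FIFO 21, LPT 25 → minimum 14.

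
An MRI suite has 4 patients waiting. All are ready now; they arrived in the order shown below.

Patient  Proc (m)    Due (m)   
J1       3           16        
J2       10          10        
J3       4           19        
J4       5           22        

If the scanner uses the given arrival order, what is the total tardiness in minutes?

3

FIFO (arrival order): J1 J2 J3 J4.
J1: 0→3, due 16, tardiness 0
J2: 3→13, due 10, tardiness 3
J3: 13→17, due 19, tardiness 0
J4: 17→22, due 22, tardiness 0
Sum = 0+3+0+0 = 3.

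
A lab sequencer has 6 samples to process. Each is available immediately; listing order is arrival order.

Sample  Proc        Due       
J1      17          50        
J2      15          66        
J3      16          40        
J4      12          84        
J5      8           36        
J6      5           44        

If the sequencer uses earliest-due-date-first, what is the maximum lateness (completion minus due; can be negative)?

-4

EDD (increasing due date): J5 J3 J6 J1 J2 J4.
J5: 0→8, due 36, lateness -28
J3: 8→24, due 40, lateness -16
J6: 24→29, due 44, lateness -15
J1: 29→46, due 50, lateness -4
J2: 46→61, due 66, lateness -5
J4: 61→73, due 84, lateness -11
Maximum = -4.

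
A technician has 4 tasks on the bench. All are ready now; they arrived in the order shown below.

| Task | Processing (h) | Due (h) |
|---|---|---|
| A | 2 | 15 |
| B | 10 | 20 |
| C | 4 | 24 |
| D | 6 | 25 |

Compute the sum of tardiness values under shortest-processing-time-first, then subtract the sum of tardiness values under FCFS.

SPT (increasing processing time): A C D B.
A: 0→2, due 15, tardiness 0
C: 2→6, due 24, tardiness 0
D: 6→12, due 25, tardiness 0
B: 12→22, due 20, tardiness 2
Sum = 0+0+0+2 = 2.
FIFO (arrival order): A B C D.
A: 0→2, due 15, tardiness 0
B: 2→12, due 20, tardiness 0
C: 12→16, due 24, tardiness 0
D: 16→22, due 25, tardiness 0
Sum = 0+0+0+0 = 0.
Difference = 2 − 0 = 2.

2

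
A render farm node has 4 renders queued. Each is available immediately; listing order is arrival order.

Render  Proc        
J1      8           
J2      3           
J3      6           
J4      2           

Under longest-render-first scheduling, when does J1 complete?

8

LPT (decreasing processing time): J1 J3 J2 J4.
J1: 0→8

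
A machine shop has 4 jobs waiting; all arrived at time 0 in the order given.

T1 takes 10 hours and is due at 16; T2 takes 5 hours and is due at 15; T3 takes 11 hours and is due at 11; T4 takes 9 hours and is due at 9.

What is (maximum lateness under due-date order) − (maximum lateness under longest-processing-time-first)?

EDD (increasing due date): T4 T3 T2 T1.
T4: 0→9, due 9, lateness 0
T3: 9→20, due 11, lateness 9
T2: 20→25, due 15, lateness 10
T1: 25→35, due 16, lateness 19
Maximum = 19.
LPT (decreasing processing time): T3 T1 T4 T2.
T3: 0→11, due 11, lateness 0
T1: 11→21, due 16, lateness 5
T4: 21→30, due 9, lateness 21
T2: 30→35, due 15, lateness 20
Maximum = 21.
Difference = 19 − 21 = -2.

-2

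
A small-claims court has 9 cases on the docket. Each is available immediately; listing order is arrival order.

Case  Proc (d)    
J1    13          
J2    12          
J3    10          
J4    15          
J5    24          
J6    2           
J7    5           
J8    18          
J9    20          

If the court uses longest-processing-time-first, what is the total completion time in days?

LPT (decreasing processing time): J5 J9 J8 J4 J1 J2 J3 J7 J6.
J5: 0→24
J9: 24→44
J8: 44→62
J4: 62→77
J1: 77→90
J2: 90→102
J3: 102→112
J7: 112→117
J6: 117→119
Sum = 24+44+62+77+90+102+112+117+119 = 747.

747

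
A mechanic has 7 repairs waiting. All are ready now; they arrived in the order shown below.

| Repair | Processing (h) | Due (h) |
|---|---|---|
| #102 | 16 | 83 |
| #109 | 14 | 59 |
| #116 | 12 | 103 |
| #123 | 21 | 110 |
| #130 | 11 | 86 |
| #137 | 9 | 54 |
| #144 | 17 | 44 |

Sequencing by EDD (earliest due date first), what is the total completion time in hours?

385

EDD (increasing due date): #144 #137 #109 #102 #130 #116 #123.
#144: 0→17
#137: 17→26
#109: 26→40
#102: 40→56
#130: 56→67
#116: 67→79
#123: 79→100
Sum = 17+26+40+56+67+79+100 = 385.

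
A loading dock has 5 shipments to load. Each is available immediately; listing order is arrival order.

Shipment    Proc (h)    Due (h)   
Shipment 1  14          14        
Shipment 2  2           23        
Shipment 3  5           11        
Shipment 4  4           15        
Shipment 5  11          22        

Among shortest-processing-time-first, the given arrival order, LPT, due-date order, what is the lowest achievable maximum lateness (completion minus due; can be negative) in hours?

SPT (increasing processing time): Shipment 2 Shipment 4 Shipment 3 Shipment 5 Shipment 1.
Shipment 2: 0→2, due 23, lateness -21
Shipment 4: 2→6, due 15, lateness -9
Shipment 3: 6→11, due 11, lateness 0
Shipment 5: 11→22, due 22, lateness 0
Shipment 1: 22→36, due 14, lateness 22
Maximum = 22.
FIFO (arrival order): Shipment 1 Shipment 2 Shipment 3 Shipment 4 Shipment 5.
Shipment 1: 0→14, due 14, lateness 0
Shipment 2: 14→16, due 23, lateness -7
Shipment 3: 16→21, due 11, lateness 10
Shipment 4: 21→25, due 15, lateness 10
Shipment 5: 25→36, due 22, lateness 14
Maximum = 14.
LPT (decreasing processing time): Shipment 1 Shipment 5 Shipment 3 Shipment 4 Shipment 2.
Shipment 1: 0→14, due 14, lateness 0
Shipment 5: 14→25, due 22, lateness 3
Shipment 3: 25→30, due 11, lateness 19
Shipment 4: 30→34, due 15, lateness 19
Shipment 2: 34→36, due 23, lateness 13
Maximum = 19.
EDD (increasing due date): Shipment 3 Shipment 1 Shipment 4 Shipment 5 Shipment 2.
Shipment 3: 0→5, due 11, lateness -6
Shipment 1: 5→19, due 14, lateness 5
Shipment 4: 19→23, due 15, lateness 8
Shipment 5: 23→34, due 22, lateness 12
Shipment 2: 34→36, due 23, lateness 13
Maximum = 13.
SPT 22, FIFO 14, LPT 19, EDD 13 → minimum 13.

13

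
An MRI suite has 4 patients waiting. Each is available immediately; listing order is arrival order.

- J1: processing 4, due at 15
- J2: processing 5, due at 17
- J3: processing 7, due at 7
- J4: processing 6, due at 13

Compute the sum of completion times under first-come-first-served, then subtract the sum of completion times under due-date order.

-8

FIFO (arrival order): J1 J2 J3 J4.
J1: 0→4
J2: 4→9
J3: 9→16
J4: 16→22
Sum = 4+9+16+22 = 51.
EDD (increasing due date): J3 J4 J1 J2.
J3: 0→7
J4: 7→13
J1: 13→17
J2: 17→22
Sum = 7+13+17+22 = 59.
Difference = 51 − 59 = -8.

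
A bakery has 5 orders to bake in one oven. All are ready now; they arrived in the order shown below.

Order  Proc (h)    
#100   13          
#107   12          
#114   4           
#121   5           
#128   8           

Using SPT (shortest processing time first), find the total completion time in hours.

SPT (increasing processing time): #114 #121 #128 #107 #100.
#114: 0→4
#121: 4→9
#128: 9→17
#107: 17→29
#100: 29→42
Sum = 4+9+17+29+42 = 101.

101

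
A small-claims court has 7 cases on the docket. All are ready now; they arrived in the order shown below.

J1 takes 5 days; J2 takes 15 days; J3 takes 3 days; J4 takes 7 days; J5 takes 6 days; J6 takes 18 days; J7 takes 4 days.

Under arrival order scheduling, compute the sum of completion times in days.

FIFO (arrival order): J1 J2 J3 J4 J5 J6 J7.
J1: 0→5
J2: 5→20
J3: 20→23
J4: 23→30
J5: 30→36
J6: 36→54
J7: 54→58
Sum = 5+20+23+30+36+54+58 = 226.

226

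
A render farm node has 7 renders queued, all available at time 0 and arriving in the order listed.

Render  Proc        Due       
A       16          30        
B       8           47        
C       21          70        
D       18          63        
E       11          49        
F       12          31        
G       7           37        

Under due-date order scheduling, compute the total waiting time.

248

EDD (increasing due date): A F G B E D C.
A: waits 0, runs 0→16
F: waits 16, runs 16→28
G: waits 28, runs 28→35
B: waits 35, runs 35→43
E: waits 43, runs 43→54
D: waits 54, runs 54→72
C: waits 72, runs 72→93
Sum = 0+16+28+35+43+54+72 = 248.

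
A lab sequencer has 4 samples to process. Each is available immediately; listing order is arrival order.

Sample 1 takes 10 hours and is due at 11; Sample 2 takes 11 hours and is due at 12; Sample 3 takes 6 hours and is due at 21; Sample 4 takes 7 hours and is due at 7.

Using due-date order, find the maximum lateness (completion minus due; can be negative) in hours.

16

EDD (increasing due date): Sample 4 Sample 1 Sample 2 Sample 3.
Sample 4: 0→7, due 7, lateness 0
Sample 1: 7→17, due 11, lateness 6
Sample 2: 17→28, due 12, lateness 16
Sample 3: 28→34, due 21, lateness 13
Maximum = 16.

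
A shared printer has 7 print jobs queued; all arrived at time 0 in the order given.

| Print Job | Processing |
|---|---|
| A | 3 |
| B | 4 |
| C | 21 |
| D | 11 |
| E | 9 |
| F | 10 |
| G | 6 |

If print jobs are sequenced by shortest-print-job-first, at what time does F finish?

32

SPT (increasing processing time): A B G E F D C.
A: 0→3
B: 3→7
G: 7→13
E: 13→22
F: 22→32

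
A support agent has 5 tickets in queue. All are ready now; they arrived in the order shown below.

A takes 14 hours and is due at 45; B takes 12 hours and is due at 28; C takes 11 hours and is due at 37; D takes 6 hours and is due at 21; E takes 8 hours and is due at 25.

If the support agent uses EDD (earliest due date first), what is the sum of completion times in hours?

EDD (increasing due date): D E B C A.
D: 0→6
E: 6→14
B: 14→26
C: 26→37
A: 37→51
Sum = 6+14+26+37+51 = 134.

134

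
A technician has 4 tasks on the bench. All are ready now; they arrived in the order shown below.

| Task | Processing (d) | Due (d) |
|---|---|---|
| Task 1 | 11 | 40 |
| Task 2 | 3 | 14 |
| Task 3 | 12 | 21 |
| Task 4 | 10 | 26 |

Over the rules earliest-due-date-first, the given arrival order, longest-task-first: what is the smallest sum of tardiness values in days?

EDD (increasing due date): Task 2 Task 3 Task 4 Task 1.
Task 2: 0→3, due 14, tardiness 0
Task 3: 3→15, due 21, tardiness 0
Task 4: 15→25, due 26, tardiness 0
Task 1: 25→36, due 40, tardiness 0
Sum = 0+0+0+0 = 0.
FIFO (arrival order): Task 1 Task 2 Task 3 Task 4.
Task 1: 0→11, due 40, tardiness 0
Task 2: 11→14, due 14, tardiness 0
Task 3: 14→26, due 21, tardiness 5
Task 4: 26→36, due 26, tardiness 10
Sum = 0+0+5+10 = 15.
LPT (decreasing processing time): Task 3 Task 1 Task 4 Task 2.
Task 3: 0→12, due 21, tardiness 0
Task 1: 12→23, due 40, tardiness 0
Task 4: 23→33, due 26, tardiness 7
Task 2: 33→36, due 14, tardiness 22
Sum = 0+0+7+22 = 29.
EDD 0, FIFO 15, LPT 29 → minimum 0.

0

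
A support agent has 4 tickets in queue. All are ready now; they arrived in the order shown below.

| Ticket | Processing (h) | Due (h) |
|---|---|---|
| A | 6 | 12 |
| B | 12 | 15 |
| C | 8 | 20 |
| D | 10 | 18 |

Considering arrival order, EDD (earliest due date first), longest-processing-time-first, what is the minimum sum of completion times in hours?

FIFO (arrival order): A B C D.
A: 0→6
B: 6→18
C: 18→26
D: 26→36
Sum = 6+18+26+36 = 86.
EDD (increasing due date): A B D C.
A: 0→6
B: 6→18
D: 18→28
C: 28→36
Sum = 6+18+28+36 = 88.
LPT (decreasing processing time): B D C A.
B: 0→12
D: 12→22
C: 22→30
A: 30→36
Sum = 12+22+30+36 = 100.
FIFO 86, EDD 88, LPT 100 → minimum 86.

86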